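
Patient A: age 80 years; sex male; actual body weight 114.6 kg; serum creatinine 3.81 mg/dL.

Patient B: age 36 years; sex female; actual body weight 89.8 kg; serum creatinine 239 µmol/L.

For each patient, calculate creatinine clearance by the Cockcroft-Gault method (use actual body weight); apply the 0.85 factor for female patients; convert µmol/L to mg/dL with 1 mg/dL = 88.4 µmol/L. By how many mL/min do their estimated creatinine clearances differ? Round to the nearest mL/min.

Patient A: CrCl = (140 − 80) × 114.6 / (72 × 3.81) = 6876.0 / 274.32 ≈ 25.1 mL/min
Patient B: SCr = 239 / 88.4 = 2.704 mg/dL
Patient B: CrCl = (140 − 36) × 89.8 / (72 × 2.704) × 0.85 = 9339.2 / 194.69 × 0.85 ≈ 40.8 mL/min
|25.1 − 40.8| = 15.7 mL/min

16 mL/min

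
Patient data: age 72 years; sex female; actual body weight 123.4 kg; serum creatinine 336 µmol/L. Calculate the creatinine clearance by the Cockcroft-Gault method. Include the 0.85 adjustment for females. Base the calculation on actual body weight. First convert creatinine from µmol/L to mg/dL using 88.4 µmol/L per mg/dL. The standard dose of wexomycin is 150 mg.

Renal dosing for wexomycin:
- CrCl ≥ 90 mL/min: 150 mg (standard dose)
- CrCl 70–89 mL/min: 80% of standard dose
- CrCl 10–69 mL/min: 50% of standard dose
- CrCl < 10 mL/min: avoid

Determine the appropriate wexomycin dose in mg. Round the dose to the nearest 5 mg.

75 mg

SCr = 336 / 88.4 = 3.801 mg/dL
CrCl = (140 − 72) × 123.4 / (72 × 3.801) × 0.85 = 8391.2 / 273.67 × 0.85 ≈ 26.1 mL/min
CrCl ≈ 26 mL/min → bracket 10–69 mL/min.
50% of 150 mg = 75 mg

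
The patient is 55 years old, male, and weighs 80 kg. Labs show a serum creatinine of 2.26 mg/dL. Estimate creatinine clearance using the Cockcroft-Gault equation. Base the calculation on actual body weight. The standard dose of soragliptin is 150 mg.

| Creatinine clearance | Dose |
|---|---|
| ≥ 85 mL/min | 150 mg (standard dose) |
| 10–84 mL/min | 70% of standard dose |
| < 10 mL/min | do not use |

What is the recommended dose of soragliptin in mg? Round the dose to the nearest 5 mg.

CrCl = (140 − 55) × 80 / (72 × 2.26) = 6800.0 / 162.72 ≈ 41.8 mL/min
CrCl ≈ 42 mL/min → bracket 10–84 mL/min.
70% of 150 mg = 105 mg

105 mg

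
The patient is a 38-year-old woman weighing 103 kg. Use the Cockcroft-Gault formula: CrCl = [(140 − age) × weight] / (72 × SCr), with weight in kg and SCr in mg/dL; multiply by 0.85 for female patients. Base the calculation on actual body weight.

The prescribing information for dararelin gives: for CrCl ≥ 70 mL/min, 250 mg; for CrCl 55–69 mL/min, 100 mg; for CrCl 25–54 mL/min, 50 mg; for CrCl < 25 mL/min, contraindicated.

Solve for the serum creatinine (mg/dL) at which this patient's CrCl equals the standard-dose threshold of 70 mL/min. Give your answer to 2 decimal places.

1.77 mg/dL

Standard dose requires CrCl ≥ 70 mL/min.
Set (140 − 38) × 103 × 0.85 / (72 × SCr) = 70
SCr = (140 − 38) × 103 × 0.85 / (72 × 70) = 1.772 mg/dL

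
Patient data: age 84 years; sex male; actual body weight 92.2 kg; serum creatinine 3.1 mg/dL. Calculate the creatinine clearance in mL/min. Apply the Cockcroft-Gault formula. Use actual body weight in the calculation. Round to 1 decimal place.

23.1 mL/min

CrCl = (140 − 84) × 92.2 / (72 × 3.1) = 5163.2 / 223.20 ≈ 23.1 mL/min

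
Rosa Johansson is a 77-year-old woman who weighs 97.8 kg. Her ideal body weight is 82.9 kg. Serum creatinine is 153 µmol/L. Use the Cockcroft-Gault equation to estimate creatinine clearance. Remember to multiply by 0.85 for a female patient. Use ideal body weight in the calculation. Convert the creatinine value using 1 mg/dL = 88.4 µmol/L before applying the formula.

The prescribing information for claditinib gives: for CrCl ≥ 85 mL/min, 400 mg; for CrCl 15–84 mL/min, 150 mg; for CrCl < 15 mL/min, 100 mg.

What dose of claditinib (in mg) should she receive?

150 mg

SCr = 153 / 88.4 = 1.731 mg/dL
CrCl = (140 − 77) × 82.9 / (72 × 1.731) × 0.85 = 5222.7 / 124.63 × 0.85 ≈ 35.6 mL/min
CrCl ≈ 36 mL/min → bracket 15–84 mL/min.
Dose for this bracket: 150 mg.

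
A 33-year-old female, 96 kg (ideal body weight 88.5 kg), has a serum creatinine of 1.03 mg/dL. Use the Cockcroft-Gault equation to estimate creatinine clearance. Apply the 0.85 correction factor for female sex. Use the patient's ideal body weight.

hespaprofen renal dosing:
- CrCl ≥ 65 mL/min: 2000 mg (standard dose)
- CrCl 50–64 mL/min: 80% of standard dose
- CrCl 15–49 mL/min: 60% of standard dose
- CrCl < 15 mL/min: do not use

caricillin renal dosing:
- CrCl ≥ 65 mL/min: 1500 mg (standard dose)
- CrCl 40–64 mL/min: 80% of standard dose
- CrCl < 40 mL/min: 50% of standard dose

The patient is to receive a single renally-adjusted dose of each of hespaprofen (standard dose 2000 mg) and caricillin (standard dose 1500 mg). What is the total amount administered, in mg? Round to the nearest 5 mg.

CrCl = (140 − 33) × 88.5 / (72 × 1.03) × 0.85 = 9469.5 / 74.16 × 0.85 ≈ 108.5 mL/min
CrCl ≈ 109 mL/min.
hespaprofen: ≥ 65 mL/min → 100% of 2000 mg = 2000 mg.
caricillin: ≥ 65 mL/min → 100% of 1500 mg = 1500 mg.
Total = 2000 + 1500 = 3500 mg.

3500 mg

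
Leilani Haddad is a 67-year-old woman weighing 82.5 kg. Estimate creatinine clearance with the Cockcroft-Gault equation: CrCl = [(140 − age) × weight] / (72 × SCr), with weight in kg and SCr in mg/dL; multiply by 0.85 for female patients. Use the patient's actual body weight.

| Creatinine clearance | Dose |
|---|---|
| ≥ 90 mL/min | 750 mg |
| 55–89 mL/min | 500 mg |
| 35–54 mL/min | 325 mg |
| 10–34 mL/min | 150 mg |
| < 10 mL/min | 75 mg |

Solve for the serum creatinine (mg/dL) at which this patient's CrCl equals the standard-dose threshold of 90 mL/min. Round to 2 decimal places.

0.79 mg/dL

Standard dose requires CrCl ≥ 90 mL/min.
Set (140 − 67) × 82.5 × 0.85 / (72 × SCr) = 90
SCr = (140 − 67) × 82.5 × 0.85 / (72 × 90) = 0.790 mg/dL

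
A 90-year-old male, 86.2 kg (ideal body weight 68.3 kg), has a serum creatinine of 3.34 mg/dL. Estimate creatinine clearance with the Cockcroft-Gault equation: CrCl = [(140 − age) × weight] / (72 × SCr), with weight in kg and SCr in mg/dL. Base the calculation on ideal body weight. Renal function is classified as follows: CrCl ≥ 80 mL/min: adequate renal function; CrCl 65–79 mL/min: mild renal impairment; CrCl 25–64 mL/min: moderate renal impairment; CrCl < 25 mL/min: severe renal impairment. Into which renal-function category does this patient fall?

severe renal impairment

CrCl = (140 − 90) × 68.3 / (72 × 3.34) = 3415.0 / 240.48 ≈ 14.2 mL/min
14 mL/min falls in the 'severe renal impairment' range.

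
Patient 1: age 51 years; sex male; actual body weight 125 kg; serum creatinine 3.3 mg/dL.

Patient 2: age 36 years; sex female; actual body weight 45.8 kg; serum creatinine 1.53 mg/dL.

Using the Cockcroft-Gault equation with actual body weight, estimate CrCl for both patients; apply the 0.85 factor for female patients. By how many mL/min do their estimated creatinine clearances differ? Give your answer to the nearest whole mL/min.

Patient 1: CrCl = (140 − 51) × 125 / (72 × 3.3) = 11125.0 / 237.60 ≈ 46.8 mL/min
Patient 2: CrCl = (140 − 36) × 45.8 / (72 × 1.53) × 0.85 = 4763.2 / 110.16 × 0.85 ≈ 36.8 mL/min
|46.8 − 36.8| = 10.0 mL/min

10 mL/min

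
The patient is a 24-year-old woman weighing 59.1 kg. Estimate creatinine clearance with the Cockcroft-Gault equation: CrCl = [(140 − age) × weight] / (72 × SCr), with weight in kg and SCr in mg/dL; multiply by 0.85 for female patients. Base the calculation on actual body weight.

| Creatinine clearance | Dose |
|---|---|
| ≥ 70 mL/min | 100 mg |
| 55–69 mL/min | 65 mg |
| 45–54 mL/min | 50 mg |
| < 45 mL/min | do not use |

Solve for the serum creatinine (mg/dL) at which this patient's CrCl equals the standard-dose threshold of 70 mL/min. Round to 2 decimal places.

Standard dose requires CrCl ≥ 70 mL/min.
Set (140 − 24) × 59.1 × 0.85 / (72 × SCr) = 70
SCr = (140 − 24) × 59.1 × 0.85 / (72 × 70) = 1.156 mg/dL

1.16 mg/dL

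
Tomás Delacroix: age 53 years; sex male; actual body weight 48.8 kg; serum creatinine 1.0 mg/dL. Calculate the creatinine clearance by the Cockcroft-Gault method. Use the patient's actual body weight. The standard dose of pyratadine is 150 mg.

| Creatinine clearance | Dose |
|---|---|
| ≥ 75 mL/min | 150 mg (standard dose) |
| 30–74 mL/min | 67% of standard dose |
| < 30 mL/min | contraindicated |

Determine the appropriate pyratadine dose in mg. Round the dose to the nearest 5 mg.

CrCl = (140 − 53) × 48.8 / (72 × 1) = 4245.6 / 72.00 ≈ 59.0 mL/min
CrCl ≈ 59 mL/min → bracket 30–74 mL/min.
67% of 150 mg = 100.5 mg → 100 mg

100 mg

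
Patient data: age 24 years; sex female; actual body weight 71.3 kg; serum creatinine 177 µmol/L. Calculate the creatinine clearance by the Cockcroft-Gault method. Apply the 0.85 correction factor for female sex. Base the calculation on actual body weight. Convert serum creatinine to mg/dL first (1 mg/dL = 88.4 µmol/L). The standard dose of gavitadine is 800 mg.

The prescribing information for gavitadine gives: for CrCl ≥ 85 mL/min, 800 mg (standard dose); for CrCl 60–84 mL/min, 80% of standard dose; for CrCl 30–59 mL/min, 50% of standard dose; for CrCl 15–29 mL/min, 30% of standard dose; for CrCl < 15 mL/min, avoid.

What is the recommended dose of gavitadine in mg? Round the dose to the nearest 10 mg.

400 mg

SCr = 177 / 88.4 = 2.002 mg/dL
CrCl = (140 − 24) × 71.3 / (72 × 2.002) × 0.85 = 8270.8 / 144.14 × 0.85 ≈ 48.8 mL/min
CrCl ≈ 49 mL/min → bracket 30–59 mL/min.
50% of 800 mg = 400 mg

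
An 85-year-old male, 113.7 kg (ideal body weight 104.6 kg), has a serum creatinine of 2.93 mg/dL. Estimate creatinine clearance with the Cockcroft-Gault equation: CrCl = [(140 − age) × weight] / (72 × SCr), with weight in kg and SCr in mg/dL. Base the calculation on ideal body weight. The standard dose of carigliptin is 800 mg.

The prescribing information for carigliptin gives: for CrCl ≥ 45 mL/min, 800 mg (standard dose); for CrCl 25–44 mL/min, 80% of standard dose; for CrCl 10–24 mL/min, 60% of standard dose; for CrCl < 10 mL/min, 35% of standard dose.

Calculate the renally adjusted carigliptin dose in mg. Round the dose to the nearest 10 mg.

640 mg

CrCl = (140 − 85) × 104.6 / (72 × 2.93) = 5753.0 / 210.96 ≈ 27.3 mL/min
CrCl ≈ 27 mL/min → bracket 25–44 mL/min.
80% of 800 mg = 640 mg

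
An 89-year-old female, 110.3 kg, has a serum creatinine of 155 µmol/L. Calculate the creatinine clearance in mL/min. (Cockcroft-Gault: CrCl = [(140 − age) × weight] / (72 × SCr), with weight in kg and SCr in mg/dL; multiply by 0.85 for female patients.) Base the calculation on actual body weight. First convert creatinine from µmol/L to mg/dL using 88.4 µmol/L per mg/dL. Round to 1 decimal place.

37.9 mL/min

SCr = 155 / 88.4 = 1.753 mg/dL
CrCl = (140 − 89) × 110.3 / (72 × 1.753) × 0.85 = 5625.3 / 126.22 × 0.85 ≈ 37.9 mL/min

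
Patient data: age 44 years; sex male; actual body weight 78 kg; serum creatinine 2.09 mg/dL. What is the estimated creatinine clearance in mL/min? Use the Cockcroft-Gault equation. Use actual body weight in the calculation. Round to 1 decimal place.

49.8 mL/min

CrCl = (140 − 44) × 78 / (72 × 2.09) = 7488.0 / 150.48 ≈ 49.8 mL/min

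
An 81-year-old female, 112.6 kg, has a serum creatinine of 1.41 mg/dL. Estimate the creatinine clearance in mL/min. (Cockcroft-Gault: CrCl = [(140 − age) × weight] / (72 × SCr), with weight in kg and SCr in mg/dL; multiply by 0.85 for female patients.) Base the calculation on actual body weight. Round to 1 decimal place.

55.6 mL/min

CrCl = (140 − 81) × 112.6 / (72 × 1.41) × 0.85 = 6643.4 / 101.52 × 0.85 ≈ 55.6 mL/min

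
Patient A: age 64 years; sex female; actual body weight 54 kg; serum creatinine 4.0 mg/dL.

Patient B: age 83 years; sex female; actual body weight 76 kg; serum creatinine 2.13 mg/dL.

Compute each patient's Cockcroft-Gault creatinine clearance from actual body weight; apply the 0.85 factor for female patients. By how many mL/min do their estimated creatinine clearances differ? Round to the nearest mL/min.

12 mL/min

Patient A: CrCl = (140 − 64) × 54 / (72 × 4) × 0.85 = 4104.0 / 288.00 × 0.85 ≈ 12.1 mL/min
Patient B: CrCl = (140 − 83) × 76 / (72 × 2.13) × 0.85 = 4332.0 / 153.36 × 0.85 ≈ 24.0 mL/min
|12.1 − 24.0| = 11.9 mL/min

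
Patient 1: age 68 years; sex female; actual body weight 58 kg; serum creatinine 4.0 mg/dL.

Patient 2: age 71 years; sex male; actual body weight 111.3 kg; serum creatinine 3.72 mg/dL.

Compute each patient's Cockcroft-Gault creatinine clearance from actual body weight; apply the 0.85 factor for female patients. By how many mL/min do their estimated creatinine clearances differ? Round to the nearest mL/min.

Patient 1: CrCl = (140 − 68) × 58 / (72 × 4) × 0.85 = 4176.0 / 288.00 × 0.85 ≈ 12.3 mL/min
Patient 2: CrCl = (140 − 71) × 111.3 / (72 × 3.72) = 7679.7 / 267.84 ≈ 28.7 mL/min
|12.3 − 28.7| = 16.4 mL/min

16 mL/min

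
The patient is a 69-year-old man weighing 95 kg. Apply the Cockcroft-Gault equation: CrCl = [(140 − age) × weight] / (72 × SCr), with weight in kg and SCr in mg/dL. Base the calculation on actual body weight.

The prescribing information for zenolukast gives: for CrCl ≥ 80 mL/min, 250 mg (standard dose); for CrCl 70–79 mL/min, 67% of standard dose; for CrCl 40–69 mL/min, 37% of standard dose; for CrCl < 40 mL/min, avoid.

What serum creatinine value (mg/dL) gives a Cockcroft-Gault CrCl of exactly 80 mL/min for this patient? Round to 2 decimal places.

1.17 mg/dL

Standard dose requires CrCl ≥ 80 mL/min.
Set (140 − 69) × 95 / (72 × SCr) = 80
SCr = (140 − 69) × 95 / (72 × 80) = 1.171 mg/dL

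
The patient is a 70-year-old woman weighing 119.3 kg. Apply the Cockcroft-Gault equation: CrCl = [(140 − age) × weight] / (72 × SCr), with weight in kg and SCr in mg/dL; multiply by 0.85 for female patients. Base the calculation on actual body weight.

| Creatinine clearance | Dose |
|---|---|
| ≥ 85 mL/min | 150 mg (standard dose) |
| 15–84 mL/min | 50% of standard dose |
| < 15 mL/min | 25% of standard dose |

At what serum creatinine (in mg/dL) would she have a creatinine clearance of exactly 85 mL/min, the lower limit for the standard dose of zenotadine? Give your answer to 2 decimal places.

1.16 mg/dL

Standard dose requires CrCl ≥ 85 mL/min.
Set (140 − 70) × 119.3 × 0.85 / (72 × SCr) = 85
SCr = (140 − 70) × 119.3 × 0.85 / (72 × 85) = 1.160 mg/dL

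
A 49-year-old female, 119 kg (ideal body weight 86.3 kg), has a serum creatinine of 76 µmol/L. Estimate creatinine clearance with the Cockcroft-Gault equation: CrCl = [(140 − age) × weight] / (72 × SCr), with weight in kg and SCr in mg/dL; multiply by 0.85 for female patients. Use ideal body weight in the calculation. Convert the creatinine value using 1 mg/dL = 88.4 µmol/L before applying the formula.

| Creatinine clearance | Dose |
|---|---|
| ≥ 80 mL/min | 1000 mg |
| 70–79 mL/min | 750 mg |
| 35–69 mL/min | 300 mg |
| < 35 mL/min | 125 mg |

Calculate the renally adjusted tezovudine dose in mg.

SCr = 76 / 88.4 = 0.86 mg/dL
CrCl = (140 − 49) × 86.3 / (72 × 0.86) × 0.85 = 7853.3 / 61.92 × 0.85 ≈ 107.8 mL/min
CrCl ≈ 108 mL/min → bracket ≥ 80 mL/min.
Dose for this bracket: 1000 mg.

1000 mg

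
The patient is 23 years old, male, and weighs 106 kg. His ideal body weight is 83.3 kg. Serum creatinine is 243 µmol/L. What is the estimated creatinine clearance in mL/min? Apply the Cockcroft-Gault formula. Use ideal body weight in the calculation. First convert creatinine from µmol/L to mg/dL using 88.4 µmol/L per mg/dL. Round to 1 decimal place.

SCr = 243 / 88.4 = 2.749 mg/dL
CrCl = (140 − 23) × 83.3 / (72 × 2.749) = 9746.1 / 197.93 ≈ 49.2 mL/min

49.2 mL/min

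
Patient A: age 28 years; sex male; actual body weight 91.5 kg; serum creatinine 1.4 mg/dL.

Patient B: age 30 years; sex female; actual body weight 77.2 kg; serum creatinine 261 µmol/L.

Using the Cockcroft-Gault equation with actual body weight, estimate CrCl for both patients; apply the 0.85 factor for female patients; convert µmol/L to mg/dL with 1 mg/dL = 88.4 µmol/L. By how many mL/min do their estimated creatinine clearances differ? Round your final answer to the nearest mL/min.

68 mL/min

Patient A: CrCl = (140 − 28) × 91.5 / (72 × 1.4) = 10248.0 / 100.80 ≈ 101.7 mL/min
Patient B: SCr = 261 / 88.4 = 2.952 mg/dL
Patient B: CrCl = (140 − 30) × 77.2 / (72 × 2.952) × 0.85 = 8492.0 / 212.54 × 0.85 ≈ 34.0 mL/min
|101.7 − 34.0| = 67.7 mL/min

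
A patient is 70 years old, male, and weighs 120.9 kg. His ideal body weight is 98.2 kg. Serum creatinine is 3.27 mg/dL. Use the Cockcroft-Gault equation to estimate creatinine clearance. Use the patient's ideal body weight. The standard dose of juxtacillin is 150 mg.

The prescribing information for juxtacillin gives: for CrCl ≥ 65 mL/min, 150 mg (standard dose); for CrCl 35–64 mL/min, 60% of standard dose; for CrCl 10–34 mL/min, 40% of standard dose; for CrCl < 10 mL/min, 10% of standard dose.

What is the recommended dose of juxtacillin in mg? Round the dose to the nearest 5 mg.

60 mg

CrCl = (140 − 70) × 98.2 / (72 × 3.27) = 6874.0 / 235.44 ≈ 29.2 mL/min
CrCl ≈ 29 mL/min → bracket 10–34 mL/min.
40% of 150 mg = 60 mg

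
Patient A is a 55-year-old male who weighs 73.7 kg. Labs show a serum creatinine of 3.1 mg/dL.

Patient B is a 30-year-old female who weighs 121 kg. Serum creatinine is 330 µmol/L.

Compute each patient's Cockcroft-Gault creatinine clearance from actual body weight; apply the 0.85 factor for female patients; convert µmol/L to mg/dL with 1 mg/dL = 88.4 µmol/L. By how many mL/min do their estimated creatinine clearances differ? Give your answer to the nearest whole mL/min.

14 mL/min

Patient A: CrCl = (140 − 55) × 73.7 / (72 × 3.1) = 6264.5 / 223.20 ≈ 28.1 mL/min
Patient B: SCr = 330 / 88.4 = 3.733 mg/dL
Patient B: CrCl = (140 − 30) × 121 / (72 × 3.733) × 0.85 = 13310.0 / 268.78 × 0.85 ≈ 42.1 mL/min
|28.1 − 42.1| = 14.0 mL/min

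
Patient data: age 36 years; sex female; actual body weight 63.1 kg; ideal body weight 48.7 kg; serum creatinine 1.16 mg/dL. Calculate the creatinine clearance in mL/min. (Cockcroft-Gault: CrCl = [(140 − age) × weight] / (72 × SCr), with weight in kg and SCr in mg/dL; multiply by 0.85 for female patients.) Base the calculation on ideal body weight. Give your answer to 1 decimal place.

51.5 mL/min

CrCl = (140 − 36) × 48.7 / (72 × 1.16) × 0.85 = 5064.8 / 83.52 × 0.85 ≈ 51.5 mL/min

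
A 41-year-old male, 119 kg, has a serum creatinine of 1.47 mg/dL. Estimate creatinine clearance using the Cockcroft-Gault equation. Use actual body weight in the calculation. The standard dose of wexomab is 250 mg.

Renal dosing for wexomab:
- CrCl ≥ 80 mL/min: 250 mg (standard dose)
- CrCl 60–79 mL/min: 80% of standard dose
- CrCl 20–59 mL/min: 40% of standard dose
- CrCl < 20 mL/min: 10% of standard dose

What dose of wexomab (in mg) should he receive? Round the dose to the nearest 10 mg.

250 mg

CrCl = (140 − 41) × 119 / (72 × 1.47) = 11781.0 / 105.84 ≈ 111.3 mL/min
CrCl ≈ 111 mL/min → bracket ≥ 80 mL/min.
100% of 250 mg = 250 mg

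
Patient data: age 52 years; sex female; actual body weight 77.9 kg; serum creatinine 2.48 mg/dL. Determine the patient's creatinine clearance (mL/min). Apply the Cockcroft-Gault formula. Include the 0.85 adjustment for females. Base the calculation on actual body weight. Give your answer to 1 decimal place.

CrCl = (140 − 52) × 77.9 / (72 × 2.48) × 0.85 = 6855.2 / 178.56 × 0.85 ≈ 32.6 mL/min

32.6 mL/min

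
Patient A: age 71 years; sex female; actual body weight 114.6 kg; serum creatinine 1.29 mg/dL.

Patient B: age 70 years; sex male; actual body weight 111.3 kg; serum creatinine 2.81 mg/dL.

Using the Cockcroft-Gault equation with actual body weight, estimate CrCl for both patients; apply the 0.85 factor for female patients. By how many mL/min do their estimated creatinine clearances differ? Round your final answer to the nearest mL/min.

34 mL/min

Patient A: CrCl = (140 − 71) × 114.6 / (72 × 1.29) × 0.85 = 7907.4 / 92.88 × 0.85 ≈ 72.4 mL/min
Patient B: CrCl = (140 − 70) × 111.3 / (72 × 2.81) = 7791.0 / 202.32 ≈ 38.5 mL/min
|72.4 − 38.5| = 33.9 mL/min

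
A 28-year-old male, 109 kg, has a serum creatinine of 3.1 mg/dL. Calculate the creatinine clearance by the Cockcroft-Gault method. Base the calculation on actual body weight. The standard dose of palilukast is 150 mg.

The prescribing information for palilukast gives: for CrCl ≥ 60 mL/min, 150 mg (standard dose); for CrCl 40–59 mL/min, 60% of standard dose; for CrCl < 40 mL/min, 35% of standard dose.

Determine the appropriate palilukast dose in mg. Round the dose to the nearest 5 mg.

CrCl = (140 − 28) × 109 / (72 × 3.1) = 12208.0 / 223.20 ≈ 54.7 mL/min
CrCl ≈ 55 mL/min → bracket 40–59 mL/min.
60% of 150 mg = 90 mg

90 mg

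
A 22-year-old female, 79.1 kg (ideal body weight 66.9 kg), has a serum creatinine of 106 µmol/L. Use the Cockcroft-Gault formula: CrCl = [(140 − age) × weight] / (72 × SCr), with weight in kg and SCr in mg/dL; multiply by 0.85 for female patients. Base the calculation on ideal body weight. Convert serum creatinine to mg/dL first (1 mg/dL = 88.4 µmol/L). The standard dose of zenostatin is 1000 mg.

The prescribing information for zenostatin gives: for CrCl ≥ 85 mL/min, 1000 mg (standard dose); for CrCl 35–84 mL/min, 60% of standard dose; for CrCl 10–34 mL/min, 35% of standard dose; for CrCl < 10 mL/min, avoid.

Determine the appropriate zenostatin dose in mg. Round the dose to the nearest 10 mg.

SCr = 106 / 88.4 = 1.199 mg/dL
CrCl = (140 − 22) × 66.9 / (72 × 1.199) × 0.85 = 7894.2 / 86.33 × 0.85 ≈ 77.7 mL/min
CrCl ≈ 78 mL/min → bracket 35–84 mL/min.
60% of 1000 mg = 600 mg

600 mg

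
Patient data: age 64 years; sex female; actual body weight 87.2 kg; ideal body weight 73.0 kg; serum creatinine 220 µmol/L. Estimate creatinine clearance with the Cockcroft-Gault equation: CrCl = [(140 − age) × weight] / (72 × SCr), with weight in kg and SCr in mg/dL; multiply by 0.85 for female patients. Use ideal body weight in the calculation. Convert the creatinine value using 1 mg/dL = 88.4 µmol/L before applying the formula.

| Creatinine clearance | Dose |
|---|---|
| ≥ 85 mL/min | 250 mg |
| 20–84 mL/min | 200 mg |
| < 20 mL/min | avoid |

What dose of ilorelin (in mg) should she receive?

SCr = 220 / 88.4 = 2.489 mg/dL
CrCl = (140 − 64) × 73 / (72 × 2.489) × 0.85 = 5548.0 / 179.21 × 0.85 ≈ 26.3 mL/min
CrCl ≈ 26 mL/min → bracket 20–84 mL/min.
Dose for this bracket: 200 mg.

200 mg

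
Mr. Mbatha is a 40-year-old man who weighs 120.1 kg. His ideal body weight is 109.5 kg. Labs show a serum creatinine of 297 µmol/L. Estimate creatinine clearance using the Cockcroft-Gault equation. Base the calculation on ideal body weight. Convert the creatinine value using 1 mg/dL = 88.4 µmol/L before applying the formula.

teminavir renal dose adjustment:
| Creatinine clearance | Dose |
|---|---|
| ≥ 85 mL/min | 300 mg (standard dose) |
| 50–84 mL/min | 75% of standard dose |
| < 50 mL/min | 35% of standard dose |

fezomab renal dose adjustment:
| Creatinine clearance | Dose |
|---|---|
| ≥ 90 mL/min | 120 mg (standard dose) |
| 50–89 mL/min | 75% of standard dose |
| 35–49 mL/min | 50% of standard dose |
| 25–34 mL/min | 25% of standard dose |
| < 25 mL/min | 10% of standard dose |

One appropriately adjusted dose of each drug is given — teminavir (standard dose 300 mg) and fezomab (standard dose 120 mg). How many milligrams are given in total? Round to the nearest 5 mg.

165 mg

SCr = 297 / 88.4 = 3.36 mg/dL
CrCl = (140 − 40) × 109.5 / (72 × 3.36) = 10950.0 / 241.92 ≈ 45.3 mL/min
CrCl ≈ 45 mL/min.
teminavir: < 50 mL/min → 35% of 300 mg = 105 mg.
fezomab: 35–49 mL/min → 50% of 120 mg = 60 mg.
Total = 105 + 60 = 165 mg.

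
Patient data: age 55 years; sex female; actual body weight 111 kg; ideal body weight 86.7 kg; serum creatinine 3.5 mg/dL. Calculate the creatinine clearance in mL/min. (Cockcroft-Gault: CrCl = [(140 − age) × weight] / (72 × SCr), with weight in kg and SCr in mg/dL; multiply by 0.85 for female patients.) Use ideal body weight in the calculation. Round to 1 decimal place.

CrCl = (140 − 55) × 86.7 / (72 × 3.5) × 0.85 = 7369.5 / 252.00 × 0.85 ≈ 24.9 mL/min

24.9 mL/min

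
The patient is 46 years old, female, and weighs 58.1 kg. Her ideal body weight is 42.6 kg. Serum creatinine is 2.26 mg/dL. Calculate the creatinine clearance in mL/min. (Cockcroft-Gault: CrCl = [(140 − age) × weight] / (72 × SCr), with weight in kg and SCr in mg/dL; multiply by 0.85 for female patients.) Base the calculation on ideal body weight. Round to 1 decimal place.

CrCl = (140 − 46) × 42.6 / (72 × 2.26) × 0.85 = 4004.4 / 162.72 × 0.85 ≈ 20.9 mL/min

20.9 mL/min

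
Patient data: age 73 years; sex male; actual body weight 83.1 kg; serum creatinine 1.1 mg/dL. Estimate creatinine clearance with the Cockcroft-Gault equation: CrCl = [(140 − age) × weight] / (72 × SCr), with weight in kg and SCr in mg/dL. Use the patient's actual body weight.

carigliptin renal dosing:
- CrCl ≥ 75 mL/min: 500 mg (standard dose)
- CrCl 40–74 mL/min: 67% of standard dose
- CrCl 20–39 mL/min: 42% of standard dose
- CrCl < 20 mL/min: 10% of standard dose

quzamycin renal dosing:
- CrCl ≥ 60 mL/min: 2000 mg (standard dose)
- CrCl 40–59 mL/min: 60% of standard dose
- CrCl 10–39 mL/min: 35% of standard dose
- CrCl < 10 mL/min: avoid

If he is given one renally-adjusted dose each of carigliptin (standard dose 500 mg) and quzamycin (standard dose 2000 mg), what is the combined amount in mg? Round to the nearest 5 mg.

CrCl = (140 − 73) × 83.1 / (72 × 1.1) = 5567.7 / 79.20 ≈ 70.3 mL/min
CrCl ≈ 70 mL/min.
carigliptin: 40–74 mL/min → 67% of 500 mg = 335 mg.
quzamycin: ≥ 60 mL/min → 100% of 2000 mg = 2000 mg.
Total = 335 + 2000 = 2335 mg.

2335 mg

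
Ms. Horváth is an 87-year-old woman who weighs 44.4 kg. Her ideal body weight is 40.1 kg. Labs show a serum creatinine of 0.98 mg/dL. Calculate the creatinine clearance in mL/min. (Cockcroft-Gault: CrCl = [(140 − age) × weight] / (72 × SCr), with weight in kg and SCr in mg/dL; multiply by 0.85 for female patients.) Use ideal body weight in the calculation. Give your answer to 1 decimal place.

25.6 mL/min

CrCl = (140 − 87) × 40.1 / (72 × 0.98) × 0.85 = 2125.3 / 70.56 × 0.85 ≈ 25.6 mL/min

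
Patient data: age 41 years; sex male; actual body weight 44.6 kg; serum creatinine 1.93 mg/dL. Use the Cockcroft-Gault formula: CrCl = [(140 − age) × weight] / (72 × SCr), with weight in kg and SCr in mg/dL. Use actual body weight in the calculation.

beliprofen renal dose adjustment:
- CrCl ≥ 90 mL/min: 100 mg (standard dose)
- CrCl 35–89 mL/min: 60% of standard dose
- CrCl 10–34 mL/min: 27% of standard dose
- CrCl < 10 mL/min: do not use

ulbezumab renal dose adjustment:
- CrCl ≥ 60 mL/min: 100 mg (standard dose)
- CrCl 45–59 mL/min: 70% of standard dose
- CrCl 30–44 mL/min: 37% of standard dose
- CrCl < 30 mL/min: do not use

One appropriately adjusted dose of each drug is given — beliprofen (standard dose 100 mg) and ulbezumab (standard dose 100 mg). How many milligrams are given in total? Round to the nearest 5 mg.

65 mg

CrCl = (140 − 41) × 44.6 / (72 × 1.93) = 4415.4 / 138.96 ≈ 31.8 mL/min
CrCl ≈ 32 mL/min.
beliprofen: 10–34 mL/min → 27% of 100 mg = 27 mg.
ulbezumab: 30–44 mL/min → 37% of 100 mg = 37 mg.
Total = 27 + 37 = 64 mg.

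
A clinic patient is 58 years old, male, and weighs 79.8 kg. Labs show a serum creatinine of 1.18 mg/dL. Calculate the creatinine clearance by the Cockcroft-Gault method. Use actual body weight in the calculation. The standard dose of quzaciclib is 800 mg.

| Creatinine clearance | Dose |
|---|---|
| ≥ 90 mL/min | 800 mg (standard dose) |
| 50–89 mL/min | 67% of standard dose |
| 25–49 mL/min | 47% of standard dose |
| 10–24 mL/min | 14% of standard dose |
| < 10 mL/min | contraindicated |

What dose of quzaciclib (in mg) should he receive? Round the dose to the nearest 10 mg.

CrCl = (140 − 58) × 79.8 / (72 × 1.18) = 6543.6 / 84.96 ≈ 77.0 mL/min
CrCl ≈ 77 mL/min → bracket 50–89 mL/min.
67% of 800 mg = 536 mg → 540 mg

540 mg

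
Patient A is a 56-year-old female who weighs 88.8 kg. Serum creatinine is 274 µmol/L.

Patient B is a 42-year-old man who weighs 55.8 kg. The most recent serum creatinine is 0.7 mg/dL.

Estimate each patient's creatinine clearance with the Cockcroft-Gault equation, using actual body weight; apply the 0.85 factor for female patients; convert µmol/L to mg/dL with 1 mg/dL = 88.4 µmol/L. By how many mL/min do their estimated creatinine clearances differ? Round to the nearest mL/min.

80 mL/min

Patient A: SCr = 274 / 88.4 = 3.1 mg/dL
Patient A: CrCl = (140 − 56) × 88.8 / (72 × 3.1) × 0.85 = 7459.2 / 223.20 × 0.85 ≈ 28.4 mL/min
Patient B: CrCl = (140 − 42) × 55.8 / (72 × 0.7) = 5468.4 / 50.40 ≈ 108.5 mL/min
|28.4 − 108.5| = 80.1 mL/min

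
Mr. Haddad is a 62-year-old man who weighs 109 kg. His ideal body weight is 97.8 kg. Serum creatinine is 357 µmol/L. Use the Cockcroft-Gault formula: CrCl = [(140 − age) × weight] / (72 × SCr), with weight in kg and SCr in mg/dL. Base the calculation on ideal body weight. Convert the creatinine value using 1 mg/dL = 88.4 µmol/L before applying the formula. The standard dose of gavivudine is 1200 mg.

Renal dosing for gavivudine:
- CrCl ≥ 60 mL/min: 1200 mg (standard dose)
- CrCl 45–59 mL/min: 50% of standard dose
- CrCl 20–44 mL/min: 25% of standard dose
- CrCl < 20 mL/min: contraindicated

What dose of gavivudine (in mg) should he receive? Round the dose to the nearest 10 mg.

SCr = 357 / 88.4 = 4.038 mg/dL
CrCl = (140 − 62) × 97.8 / (72 × 4.038) = 7628.4 / 290.74 ≈ 26.2 mL/min
CrCl ≈ 26 mL/min → bracket 20–44 mL/min.
25% of 1200 mg = 300 mg

300 mg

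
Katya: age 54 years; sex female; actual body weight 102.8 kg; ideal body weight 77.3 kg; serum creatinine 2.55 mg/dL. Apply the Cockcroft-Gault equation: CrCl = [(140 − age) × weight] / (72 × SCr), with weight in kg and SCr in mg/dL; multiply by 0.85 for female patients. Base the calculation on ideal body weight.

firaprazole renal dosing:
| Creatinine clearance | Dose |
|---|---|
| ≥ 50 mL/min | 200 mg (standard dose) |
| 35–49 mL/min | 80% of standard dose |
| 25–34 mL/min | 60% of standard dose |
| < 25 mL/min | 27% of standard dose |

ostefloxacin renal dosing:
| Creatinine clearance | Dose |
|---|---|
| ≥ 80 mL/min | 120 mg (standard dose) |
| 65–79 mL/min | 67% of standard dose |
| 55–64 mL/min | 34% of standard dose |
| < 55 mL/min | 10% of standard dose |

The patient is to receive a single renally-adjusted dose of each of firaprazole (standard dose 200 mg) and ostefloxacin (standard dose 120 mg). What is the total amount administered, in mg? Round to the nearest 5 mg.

CrCl = (140 − 54) × 77.3 / (72 × 2.55) × 0.85 = 6647.8 / 183.60 × 0.85 ≈ 30.8 mL/min
CrCl ≈ 31 mL/min.
firaprazole: 25–34 mL/min → 60% of 200 mg = 120 mg.
ostefloxacin: < 55 mL/min → 10% of 120 mg = 12 mg.
Total = 120 + 12 = 132 mg.

130 mg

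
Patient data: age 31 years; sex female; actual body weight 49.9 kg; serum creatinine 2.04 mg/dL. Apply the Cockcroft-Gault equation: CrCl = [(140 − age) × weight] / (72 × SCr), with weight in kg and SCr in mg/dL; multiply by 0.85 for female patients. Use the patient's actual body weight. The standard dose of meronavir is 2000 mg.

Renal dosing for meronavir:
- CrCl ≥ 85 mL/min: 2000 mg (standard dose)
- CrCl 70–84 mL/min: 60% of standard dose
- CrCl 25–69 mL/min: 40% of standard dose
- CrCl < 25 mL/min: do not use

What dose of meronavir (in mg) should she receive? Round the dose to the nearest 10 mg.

CrCl = (140 − 31) × 49.9 / (72 × 2.04) × 0.85 = 5439.1 / 146.88 × 0.85 ≈ 31.5 mL/min
CrCl ≈ 31 mL/min → bracket 25–69 mL/min.
40% of 2000 mg = 800 mg

800 mg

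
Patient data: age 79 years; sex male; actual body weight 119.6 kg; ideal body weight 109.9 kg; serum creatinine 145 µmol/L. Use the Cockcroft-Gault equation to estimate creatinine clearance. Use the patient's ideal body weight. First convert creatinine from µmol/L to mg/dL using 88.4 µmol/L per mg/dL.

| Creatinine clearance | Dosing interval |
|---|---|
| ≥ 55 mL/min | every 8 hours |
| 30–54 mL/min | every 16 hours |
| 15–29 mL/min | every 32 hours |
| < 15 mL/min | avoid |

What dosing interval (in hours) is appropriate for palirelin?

every 8 hours

SCr = 145 / 88.4 = 1.64 mg/dL
CrCl = (140 − 79) × 109.9 / (72 × 1.64) = 6703.9 / 118.08 ≈ 56.8 mL/min
CrCl ≈ 57 mL/min → bracket ≥ 55 mL/min → every 8 hours.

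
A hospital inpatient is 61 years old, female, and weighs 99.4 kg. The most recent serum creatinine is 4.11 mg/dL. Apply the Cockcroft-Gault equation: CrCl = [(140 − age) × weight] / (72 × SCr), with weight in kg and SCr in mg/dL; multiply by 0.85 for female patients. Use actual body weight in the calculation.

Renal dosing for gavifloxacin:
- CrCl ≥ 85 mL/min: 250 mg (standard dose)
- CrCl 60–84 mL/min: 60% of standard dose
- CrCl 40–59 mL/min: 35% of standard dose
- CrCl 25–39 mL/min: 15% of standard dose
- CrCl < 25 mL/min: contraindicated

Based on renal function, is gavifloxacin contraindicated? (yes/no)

CrCl = (140 − 61) × 99.4 / (72 × 4.11) × 0.85 = 7852.6 / 295.92 × 0.85 ≈ 22.6 mL/min
CrCl ≈ 23 mL/min, which is < 25 mL/min.

yes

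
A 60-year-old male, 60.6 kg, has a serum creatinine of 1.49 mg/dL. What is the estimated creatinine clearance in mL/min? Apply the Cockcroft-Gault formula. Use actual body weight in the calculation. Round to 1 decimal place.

CrCl = (140 − 60) × 60.6 / (72 × 1.49) = 4848.0 / 107.28 ≈ 45.2 mL/min

45.2 mL/min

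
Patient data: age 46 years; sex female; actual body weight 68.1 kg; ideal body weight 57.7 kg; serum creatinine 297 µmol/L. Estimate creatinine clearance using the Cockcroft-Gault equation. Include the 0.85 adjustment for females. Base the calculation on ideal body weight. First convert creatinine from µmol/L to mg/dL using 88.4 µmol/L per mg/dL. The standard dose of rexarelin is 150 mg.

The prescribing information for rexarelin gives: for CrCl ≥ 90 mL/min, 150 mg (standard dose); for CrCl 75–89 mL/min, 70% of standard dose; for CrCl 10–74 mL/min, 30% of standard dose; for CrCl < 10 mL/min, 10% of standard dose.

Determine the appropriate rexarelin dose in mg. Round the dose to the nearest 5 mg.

45 mg

SCr = 297 / 88.4 = 3.36 mg/dL
CrCl = (140 − 46) × 57.7 / (72 × 3.36) × 0.85 = 5423.8 / 241.92 × 0.85 ≈ 19.1 mL/min
CrCl ≈ 19 mL/min → bracket 10–74 mL/min.
30% of 150 mg = 45 mg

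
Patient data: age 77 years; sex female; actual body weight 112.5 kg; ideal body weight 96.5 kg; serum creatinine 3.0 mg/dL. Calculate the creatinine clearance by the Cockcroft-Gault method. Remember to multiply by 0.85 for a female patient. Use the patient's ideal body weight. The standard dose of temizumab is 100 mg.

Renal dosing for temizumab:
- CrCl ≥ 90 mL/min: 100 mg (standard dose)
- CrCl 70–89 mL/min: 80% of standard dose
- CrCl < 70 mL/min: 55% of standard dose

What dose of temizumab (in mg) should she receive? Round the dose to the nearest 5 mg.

CrCl = (140 − 77) × 96.5 / (72 × 3) × 0.85 = 6079.5 / 216.00 × 0.85 ≈ 23.9 mL/min
CrCl ≈ 24 mL/min → bracket < 70 mL/min.
55% of 100 mg = 55 mg

55 mg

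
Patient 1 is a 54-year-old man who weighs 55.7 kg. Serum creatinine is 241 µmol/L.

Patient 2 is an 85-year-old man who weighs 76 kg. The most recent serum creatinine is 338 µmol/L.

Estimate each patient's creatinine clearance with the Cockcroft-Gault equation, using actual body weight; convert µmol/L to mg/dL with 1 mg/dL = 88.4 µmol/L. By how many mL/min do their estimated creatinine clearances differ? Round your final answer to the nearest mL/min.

Patient 1: SCr = 241 / 88.4 = 2.726 mg/dL
Patient 1: CrCl = (140 − 54) × 55.7 / (72 × 2.726) = 4790.2 / 196.27 ≈ 24.4 mL/min
Patient 2: SCr = 338 / 88.4 = 3.824 mg/dL
Patient 2: CrCl = (140 − 85) × 76 / (72 × 3.824) = 4180.0 / 275.33 ≈ 15.2 mL/min
|24.4 − 15.2| = 9.2 mL/min

9 mL/min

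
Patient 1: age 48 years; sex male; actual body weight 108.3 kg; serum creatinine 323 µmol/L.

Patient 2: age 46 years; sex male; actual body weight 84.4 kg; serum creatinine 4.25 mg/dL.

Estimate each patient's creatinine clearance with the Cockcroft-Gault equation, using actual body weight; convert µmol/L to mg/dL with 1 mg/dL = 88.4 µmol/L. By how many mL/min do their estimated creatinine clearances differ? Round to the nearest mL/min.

12 mL/min

Patient 1: SCr = 323 / 88.4 = 3.654 mg/dL
Patient 1: CrCl = (140 − 48) × 108.3 / (72 × 3.654) = 9963.6 / 263.09 ≈ 37.9 mL/min
Patient 2: CrCl = (140 − 46) × 84.4 / (72 × 4.25) = 7933.6 / 306.00 ≈ 25.9 mL/min
|37.9 − 25.9| = 12.0 mL/min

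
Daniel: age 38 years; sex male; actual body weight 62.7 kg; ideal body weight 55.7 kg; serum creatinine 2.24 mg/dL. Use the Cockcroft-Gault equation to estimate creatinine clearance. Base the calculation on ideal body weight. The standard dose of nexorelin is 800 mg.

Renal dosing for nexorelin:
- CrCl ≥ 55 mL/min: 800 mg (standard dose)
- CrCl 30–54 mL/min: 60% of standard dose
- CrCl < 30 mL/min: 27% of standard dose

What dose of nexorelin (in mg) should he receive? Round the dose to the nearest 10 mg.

480 mg

CrCl = (140 − 38) × 55.7 / (72 × 2.24) = 5681.4 / 161.28 ≈ 35.2 mL/min
CrCl ≈ 35 mL/min → bracket 30–54 mL/min.
60% of 800 mg = 480 mg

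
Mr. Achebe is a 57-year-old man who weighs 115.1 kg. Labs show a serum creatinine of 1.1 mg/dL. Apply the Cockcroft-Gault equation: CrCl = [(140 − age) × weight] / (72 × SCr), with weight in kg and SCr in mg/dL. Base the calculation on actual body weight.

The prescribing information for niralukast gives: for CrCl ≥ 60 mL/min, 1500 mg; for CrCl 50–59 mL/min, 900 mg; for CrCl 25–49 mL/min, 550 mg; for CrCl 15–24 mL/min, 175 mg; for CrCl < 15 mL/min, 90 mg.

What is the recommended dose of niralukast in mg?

CrCl = (140 − 57) × 115.1 / (72 × 1.1) = 9553.3 / 79.20 ≈ 120.6 mL/min
CrCl ≈ 121 mL/min → bracket ≥ 60 mL/min.
Dose for this bracket: 1500 mg.

1500 mg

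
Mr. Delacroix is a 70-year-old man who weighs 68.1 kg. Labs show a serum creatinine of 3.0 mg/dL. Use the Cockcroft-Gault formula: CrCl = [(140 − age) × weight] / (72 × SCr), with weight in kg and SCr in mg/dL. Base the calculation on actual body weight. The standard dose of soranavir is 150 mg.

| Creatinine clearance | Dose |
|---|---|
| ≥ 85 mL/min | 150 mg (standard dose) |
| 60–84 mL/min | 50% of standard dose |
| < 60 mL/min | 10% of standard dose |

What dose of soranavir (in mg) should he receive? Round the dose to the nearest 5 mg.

15 mg

CrCl = (140 − 70) × 68.1 / (72 × 3) = 4767.0 / 216.00 ≈ 22.1 mL/min
CrCl ≈ 22 mL/min → bracket < 60 mL/min.
10% of 150 mg = 15 mg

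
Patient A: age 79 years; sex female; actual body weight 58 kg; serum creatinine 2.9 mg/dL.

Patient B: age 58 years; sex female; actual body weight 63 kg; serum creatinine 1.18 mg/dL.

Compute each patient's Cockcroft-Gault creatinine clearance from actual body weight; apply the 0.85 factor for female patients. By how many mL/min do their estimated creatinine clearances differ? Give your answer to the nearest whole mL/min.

Patient A: CrCl = (140 − 79) × 58 / (72 × 2.9) × 0.85 = 3538.0 / 208.80 × 0.85 ≈ 14.4 mL/min
Patient B: CrCl = (140 − 58) × 63 / (72 × 1.18) × 0.85 = 5166.0 / 84.96 × 0.85 ≈ 51.7 mL/min
|14.4 − 51.7| = 37.3 mL/min

37 mL/min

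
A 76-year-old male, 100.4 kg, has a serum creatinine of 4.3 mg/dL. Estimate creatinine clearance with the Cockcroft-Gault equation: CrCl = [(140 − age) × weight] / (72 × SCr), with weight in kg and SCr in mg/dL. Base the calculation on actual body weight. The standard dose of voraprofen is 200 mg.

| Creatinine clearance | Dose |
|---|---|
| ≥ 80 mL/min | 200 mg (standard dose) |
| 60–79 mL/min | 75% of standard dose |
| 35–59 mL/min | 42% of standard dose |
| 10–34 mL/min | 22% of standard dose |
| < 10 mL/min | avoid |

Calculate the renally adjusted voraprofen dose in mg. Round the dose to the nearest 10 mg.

CrCl = (140 − 76) × 100.4 / (72 × 4.3) = 6425.6 / 309.60 ≈ 20.8 mL/min
CrCl ≈ 21 mL/min → bracket 10–34 mL/min.
22% of 200 mg = 44 mg → 40 mg

40 mg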